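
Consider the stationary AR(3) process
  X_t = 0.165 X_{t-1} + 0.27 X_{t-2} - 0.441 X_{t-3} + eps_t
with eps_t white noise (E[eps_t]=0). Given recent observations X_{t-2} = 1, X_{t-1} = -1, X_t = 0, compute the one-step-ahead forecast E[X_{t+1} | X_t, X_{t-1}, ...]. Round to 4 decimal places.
E[X_{t+1} \mid \mathcal F_t] = -0.7110

For an AR(p) model X_t = c + sum_i phi_i X_{t-i} + eps_t, the
one-step-ahead conditional mean is
  E[X_{t+1} | X_t, ...] = c + sum_i phi_i X_{t+1-i}.
Substitute known values:
  E[X_{t+1} | ...] = (0.165) * (0) + (0.27) * (-1) + (-0.441) * (1)
                   = -0.7110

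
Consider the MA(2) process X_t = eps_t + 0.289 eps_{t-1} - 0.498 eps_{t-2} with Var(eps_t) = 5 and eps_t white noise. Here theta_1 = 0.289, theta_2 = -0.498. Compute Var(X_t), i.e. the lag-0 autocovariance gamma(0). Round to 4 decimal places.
\gamma(0) = 6.6576

For an MA(q) process X_t = eps_t + sum_i theta_i eps_{t-i} with
Var(eps_t) = sigma^2, the variance is
  gamma(0) = sigma^2 * (1 + sum_i theta_i^2).
  sum_i theta_i^2 = (0.289)^2 + (-0.498)^2 = 0.083521 + 0.248004 = 0.331525.
  gamma(0) = 5 * (1 + 0.331525) = 5 * 1.331525 = 6.657625, which rounds to 6.6576.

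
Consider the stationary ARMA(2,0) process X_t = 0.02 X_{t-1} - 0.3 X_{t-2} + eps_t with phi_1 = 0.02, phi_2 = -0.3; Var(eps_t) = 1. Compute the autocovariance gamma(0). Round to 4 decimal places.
\gamma(0) = 1.0992

Multiply the model equation by X_{t-k} and take expectations. With theta_0 = psi_0 = 1 and psi_j the MA(infinity) weights, this gives
  gamma(k) - sum_i phi_i gamma(k-i) = c_k,
  c_k = sigma^2 * sum_{j=k..q} theta_j psi_{j-k}   (c_k = 0 for k > q),
using gamma(-m) = gamma(m).
Pure AR (q = 0): c_0 = sigma^2 = 1, c_k = 0 for k >= 1.
Equations for k = 0, 1, 2 (AR order 2, c_2 = 0):
  (E0) gamma(0) = phi_1 gamma(1) + phi_2 gamma(2) + c_0
  (E1) gamma(1) = phi_1 gamma(0) + phi_2 gamma(1) + c_1
  (E2) gamma(2) = phi_1 gamma(1) + phi_2 gamma(0)
From (E1): gamma(1) = A gamma(0) + B with
  A = phi_1 / (1 - phi_2) = 0.02 / 1.3 = 0.015385,   B = c_1 / (1 - phi_2) = 0 / 1.3 = 0.
Insert (E2) into (E0): gamma(0) (1 - phi_2^2) = phi_1 (1 + phi_2) gamma(1) + c_0.
  phi_1 (1 + phi_2) = (0.02)(0.7) = 0.014,   1 - phi_2^2 = 0.91.
Replace gamma(1) by A gamma(0) + B and collect gamma(0):
  gamma(0) [0.91 - (0.014)(0.015385)] = c_0 = 1
  gamma(0) * 0.909785 = 1
  gamma(0) = 1 / 0.909785 = 1.099161.
Therefore gamma(0) = 1.0992 (to 4 decimal places).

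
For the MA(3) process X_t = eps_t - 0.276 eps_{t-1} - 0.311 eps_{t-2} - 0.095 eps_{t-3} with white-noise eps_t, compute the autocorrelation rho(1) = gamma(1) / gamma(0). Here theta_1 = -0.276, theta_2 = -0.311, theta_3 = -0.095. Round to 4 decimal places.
\rho(1) = -0.1359

For an MA(q) process with theta_0 = 1, the autocovariance is
  gamma(k) = sigma^2 * sum_{i=0..q-k} theta_i * theta_{i+k},
and rho(k) = gamma(k) / gamma(0). Sigma^2 cancels.
  numerator   = (1)*(-0.276) + (-0.276)*(-0.311) + (-0.311)*(-0.095) = -0.160619.
  denominator = (1)^2 + (-0.276)^2 + (-0.311)^2 + (-0.095)^2 = 1.181922.
  rho(1) = -0.160619 / 1.181922 = -0.1359.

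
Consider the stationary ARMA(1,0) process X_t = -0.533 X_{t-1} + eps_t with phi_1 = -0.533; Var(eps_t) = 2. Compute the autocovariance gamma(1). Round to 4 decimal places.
\gamma(1) = -1.4890

Multiply the model equation by X_{t-k} and take expectations. With theta_0 = psi_0 = 1 and psi_j the MA(infinity) weights, this gives
  gamma(k) - sum_i phi_i gamma(k-i) = c_k,
  c_k = sigma^2 * sum_{j=k..q} theta_j psi_{j-k}   (c_k = 0 for k > q),
using gamma(-m) = gamma(m).
Pure AR (q = 0): c_0 = sigma^2 = 2, c_k = 0 for k >= 1.
Equations for k = 0 and k = 1 (AR order 1):
  gamma(0) = phi_1 gamma(1) + c_0
  gamma(1) = phi_1 gamma(0) + c_1
Substituting the second into the first: gamma(0) (1 - phi_1^2) = c_0 + phi_1 c_1, so
  gamma(0) = c_0 / (1 - phi_1^2) = 2 / (1 - (-0.533)^2) = 2 / 0.715911 = 2.793643.
  gamma(1) = phi_1 gamma(0) = (-0.533)(2.793643) = -1.489012.
Therefore gamma(1) = -1.4890 (to 4 decimal places).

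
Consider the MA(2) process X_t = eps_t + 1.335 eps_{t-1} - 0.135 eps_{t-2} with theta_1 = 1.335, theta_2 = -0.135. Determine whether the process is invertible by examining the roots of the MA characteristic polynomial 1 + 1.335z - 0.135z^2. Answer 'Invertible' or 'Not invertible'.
\text{Not invertible}

The MA(q) characteristic polynomial is P(z) = 1 + 1.335z - 0.135z^2.
Invertibility requires all roots to lie outside the unit circle, i.e. |z| > 1 for every root.
Set 1 + (1.335) z + (-0.135) z^2 = 0, i.e. a z^2 + b z + c = 0 with a = -0.135, b = 1.335, c = 1.
Discriminant D = b^2 - 4ac = (1.335)^2 - 4*(-0.135)*1 = 1.782225 - (-0.54) = 2.322225.
D >= 0, so the roots are real: z = (-b +/- sqrt(D)) / (2a) = (-1.335 +/- 1.523885) / (-0.27).
  z_1 = (-1.335 + 1.523885) / (-0.27) = -0.6996,   |z_1| = 0.6996.
  z_2 = (-1.335 - 1.523885) / (-0.27) = 10.5885,   |z_2| = 10.5885.
Moduli of all roots: 0.6996, 10.5885.
All moduli strictly greater than 1? No.
Verdict: Not invertible.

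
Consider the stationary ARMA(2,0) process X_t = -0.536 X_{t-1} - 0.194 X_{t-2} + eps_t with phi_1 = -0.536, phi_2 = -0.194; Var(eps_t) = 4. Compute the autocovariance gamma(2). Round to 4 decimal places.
\gamma(2) = 0.2427

Multiply the model equation by X_{t-k} and take expectations. With theta_0 = psi_0 = 1 and psi_j the MA(infinity) weights, this gives
  gamma(k) - sum_i phi_i gamma(k-i) = c_k,
  c_k = sigma^2 * sum_{j=k..q} theta_j psi_{j-k}   (c_k = 0 for k > q),
using gamma(-m) = gamma(m).
Pure AR (q = 0): c_0 = sigma^2 = 4, c_k = 0 for k >= 1.
Equations for k = 0, 1, 2 (AR order 2, c_2 = 0):
  (E0) gamma(0) = phi_1 gamma(1) + phi_2 gamma(2) + c_0
  (E1) gamma(1) = phi_1 gamma(0) + phi_2 gamma(1) + c_1
  (E2) gamma(2) = phi_1 gamma(1) + phi_2 gamma(0)
From (E1): gamma(1) = A gamma(0) + B with
  A = phi_1 / (1 - phi_2) = -0.536 / 1.194 = -0.448911,   B = c_1 / (1 - phi_2) = 0 / 1.194 = 0.
Insert (E2) into (E0): gamma(0) (1 - phi_2^2) = phi_1 (1 + phi_2) gamma(1) + c_0.
  phi_1 (1 + phi_2) = (-0.536)(0.806) = -0.432016,   1 - phi_2^2 = 0.962364.
Replace gamma(1) by A gamma(0) + B and collect gamma(0):
  gamma(0) [0.962364 - (-0.432016)(-0.448911)] = c_0 = 4
  gamma(0) * 0.768427 = 4
  gamma(0) = 4 / 0.768427 = 5.205438.
  gamma(1) = A gamma(0) = (-0.448911)(5.205438) = -2.33678.
  gamma(2) = phi_1 gamma(1) + phi_2 gamma(0) = (-0.536)(-2.33678) + (-0.194)(5.205438) = 0.242659.
Therefore gamma(2) = 0.2427 (to 4 decimal places).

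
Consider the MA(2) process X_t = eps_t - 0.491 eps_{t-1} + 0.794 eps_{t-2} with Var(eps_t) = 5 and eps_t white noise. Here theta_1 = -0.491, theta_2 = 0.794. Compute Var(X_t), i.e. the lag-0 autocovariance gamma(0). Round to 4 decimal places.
\gamma(0) = 9.3576

For an MA(q) process X_t = eps_t + sum_i theta_i eps_{t-i} with
Var(eps_t) = sigma^2, the variance is
  gamma(0) = sigma^2 * (1 + sum_i theta_i^2).
  sum_i theta_i^2 = (-0.491)^2 + (0.794)^2 = 0.241081 + 0.630436 = 0.871517.
  gamma(0) = 5 * (1 + 0.871517) = 5 * 1.871517 = 9.357585, which rounds to 9.3576.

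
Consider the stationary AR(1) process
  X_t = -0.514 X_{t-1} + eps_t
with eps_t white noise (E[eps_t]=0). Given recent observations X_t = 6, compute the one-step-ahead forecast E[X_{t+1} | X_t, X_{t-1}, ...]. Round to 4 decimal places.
E[X_{t+1} \mid \mathcal F_t] = -3.0840

For an AR(p) model X_t = c + sum_i phi_i X_{t-i} + eps_t, the
one-step-ahead conditional mean is
  E[X_{t+1} | X_t, ...] = c + sum_i phi_i X_{t+1-i}.
Substitute known values:
  E[X_{t+1} | ...] = (-0.514) * (6)
                   = -3.0840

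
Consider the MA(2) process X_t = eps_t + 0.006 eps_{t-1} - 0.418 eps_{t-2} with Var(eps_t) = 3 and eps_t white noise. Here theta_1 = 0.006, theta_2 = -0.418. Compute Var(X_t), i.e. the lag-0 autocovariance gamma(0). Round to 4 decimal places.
\gamma(0) = 3.5243

For an MA(q) process X_t = eps_t + sum_i theta_i eps_{t-i} with
Var(eps_t) = sigma^2, the variance is
  gamma(0) = sigma^2 * (1 + sum_i theta_i^2).
  sum_i theta_i^2 = (0.006)^2 + (-0.418)^2 = 0.000036 + 0.174724 = 0.17476.
  gamma(0) = 3 * (1 + 0.17476) = 3 * 1.17476 = 3.52428, which rounds to 3.5243.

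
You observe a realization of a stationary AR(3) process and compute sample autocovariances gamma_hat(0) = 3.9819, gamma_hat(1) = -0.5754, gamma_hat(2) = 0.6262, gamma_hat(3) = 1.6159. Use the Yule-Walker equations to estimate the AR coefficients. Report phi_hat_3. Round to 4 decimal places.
\hat\phi_{3} = 0.4640

The Yule-Walker equations for an AR(p) process read, in matrix form,
  Gamma_p phi = r_p,   with   (Gamma_p)_{ij} = gamma(|i - j|),
                       (r_p)_i = gamma(i),   i,j = 1..p.
Substitute the sample gammas (Toeplitz matrix and right-hand side of size 3):
  Gamma_p = [[3.9819, -0.5754, 0.6262], [-0.5754, 3.9819, -0.5754], [0.6262, -0.5754, 3.9819]]
  r_p     = [-0.5754, 0.6262, 1.6159]
Written out (R1..R3):
  (R1) 3.9819 phi_1 - 0.5754 phi_2 + 0.6262 phi_3 = -0.5754
  (R2) -0.5754 phi_1 + 3.9819 phi_2 - 0.5754 phi_3 = 0.6262
  (R3) 0.6262 phi_1 - 0.5754 phi_2 + 3.9819 phi_3 = 1.6159
Gaussian elimination:
  R2 <- R2 - (-0.5754/3.9819) R1 = R2 - (-0.144504) R1:  3.898752 phi_2 - 0.484912 phi_3 = 0.543052
  R3 <- R3 - (0.6262/3.9819) R1 = R3 - (0.157262) R1:  -0.484912 phi_2 + 3.883423 phi_3 = 1.706388
  R3 <- R3 - (-0.484912/3.898752) R2 = R3 - (-0.124376) R2:  3.823111 phi_3 = 1.773931
Back-substitution:
  phi_hat_3 = 1.773931 / 3.823111 = 0.464002
  phi_hat_2 = (0.543052 - (-0.484912)(0.464002)) / 3.898752 = 0.197
  phi_hat_1 = (-0.5754 - (-0.5754)(0.197) - (0.6262)(0.464002)) / 3.9819 = -0.189006
So phi_hat = [-0.1890, 0.1970, 0.4640].
Therefore phi_hat_3 = 0.4640.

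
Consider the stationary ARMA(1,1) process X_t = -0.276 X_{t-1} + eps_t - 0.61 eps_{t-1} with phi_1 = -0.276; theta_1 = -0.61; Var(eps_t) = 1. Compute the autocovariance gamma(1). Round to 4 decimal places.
\gamma(1) = -1.1205

Multiply the model equation by X_{t-k} and take expectations. With theta_0 = psi_0 = 1 and psi_j the MA(infinity) weights, this gives
  gamma(k) - sum_i phi_i gamma(k-i) = c_k,
  c_k = sigma^2 * sum_{j=k..q} theta_j psi_{j-k}   (c_k = 0 for k > q),
using gamma(-m) = gamma(m).
psi-weights needed (psi_j = theta_j + sum_i phi_i psi_{j-i}):
  psi_1 = theta_1 + phi_1 = -0.61 + (-0.276) = -0.886
Right-hand sides:
  c_0 = sigma^2 (1 + theta_1 psi_1) = 1 * (1 + (-0.61)(-0.886)) = 1 * 1.54046 = 1.54046
  c_1 = sigma^2 theta_1 = 1 * (-0.61) = -0.61
  c_2 = 0
Equations for k = 0 and k = 1 (AR order 1):
  gamma(0) = phi_1 gamma(1) + c_0
  gamma(1) = phi_1 gamma(0) + c_1
Substituting the second into the first: gamma(0) (1 - phi_1^2) = c_0 + phi_1 c_1, so
  gamma(0) = (c_0 + phi_1 c_1) / (1 - phi_1^2) = (1.54046 + (-0.276)(-0.61)) / (1 - (-0.276)^2) = 1.70882 / 0.923824 = 1.849725.
  gamma(1) = phi_1 gamma(0) + c_1 = (-0.276)(1.849725) + (-0.61) = -1.120524.
Therefore gamma(1) = -1.1205 (to 4 decimal places).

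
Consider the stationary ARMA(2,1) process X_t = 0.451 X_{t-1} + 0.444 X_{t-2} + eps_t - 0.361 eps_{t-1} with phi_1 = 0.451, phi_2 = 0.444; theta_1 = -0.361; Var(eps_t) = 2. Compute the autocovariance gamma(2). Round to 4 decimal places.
\gamma(2) = 2.6269

Multiply the model equation by X_{t-k} and take expectations. With theta_0 = psi_0 = 1 and psi_j the MA(infinity) weights, this gives
  gamma(k) - sum_i phi_i gamma(k-i) = c_k,
  c_k = sigma^2 * sum_{j=k..q} theta_j psi_{j-k}   (c_k = 0 for k > q),
using gamma(-m) = gamma(m).
psi-weights needed (psi_j = theta_j + sum_i phi_i psi_{j-i}):
  psi_1 = theta_1 + phi_1 = -0.361 + (0.451) = 0.09
Right-hand sides:
  c_0 = sigma^2 (1 + theta_1 psi_1) = 2 * (1 + (-0.361)(0.09)) = 2 * 0.96751 = 1.93502
  c_1 = sigma^2 theta_1 = 2 * (-0.361) = -0.722
  c_2 = 0
Equations for k = 0, 1, 2 (AR order 2, c_2 = 0):
  (E0) gamma(0) = phi_1 gamma(1) + phi_2 gamma(2) + c_0
  (E1) gamma(1) = phi_1 gamma(0) + phi_2 gamma(1) + c_1
  (E2) gamma(2) = phi_1 gamma(1) + phi_2 gamma(0)
From (E1): gamma(1) = A gamma(0) + B with
  A = phi_1 / (1 - phi_2) = 0.451 / 0.556 = 0.811151,   B = c_1 / (1 - phi_2) = -0.722 / 0.556 = -1.298561.
Insert (E2) into (E0): gamma(0) (1 - phi_2^2) = phi_1 (1 + phi_2) gamma(1) + c_0.
  phi_1 (1 + phi_2) = (0.451)(1.444) = 0.651244,   1 - phi_2^2 = 0.802864.
Replace gamma(1) by A gamma(0) + B and collect gamma(0):
  gamma(0) [0.802864 - (0.651244)(0.811151)] = (0.651244)(-1.298561) + 1.93502
  gamma(0) * 0.274607 = 1.08934
  gamma(0) = 1.08934 / 0.274607 = 3.966909.
  gamma(1) = A gamma(0) + B = (0.811151)(3.966909) + (-1.298561) = 1.919201.
  gamma(2) = phi_1 gamma(1) + phi_2 gamma(0) = (0.451)(1.919201) + (0.444)(3.966909) = 2.626867.
Therefore gamma(2) = 2.6269 (to 4 decimal places).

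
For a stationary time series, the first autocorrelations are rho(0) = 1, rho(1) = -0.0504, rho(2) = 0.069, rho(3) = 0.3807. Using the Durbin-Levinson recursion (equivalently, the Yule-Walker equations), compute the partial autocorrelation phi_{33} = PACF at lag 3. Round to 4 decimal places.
\phi_{33} = 0.3900

The PACF at lag k is phi_{kk}, the last component of the solution
to the Yule-Walker system G_k phi = r_k where
  (G_k)_{ij} = rho(|i - j|), (r_k)_i = rho(i), i,j = 1..k.
Equivalently, Durbin-Levinson gives phi_{kk} iteratively:
  phi_{11} = rho(1)
  phi_{kk} = [rho(k) - sum_{j=1..k-1} phi_{k-1,j} rho(k-j)]
            / [1 - sum_{j=1..k-1} phi_{k-1,j} rho(j)],
  phi_{k,j} = phi_{k-1,j} - phi_{kk} phi_{k-1,k-j},  j = 1..k-1.
Step k = 1:
  phi_11 = rho(1) = -0.0504.
Step k = 2:
  phi_22 = [rho(2) - phi_11 rho(1)] / [1 - phi_11 rho(1)] = [0.069 - (-0.0504)(-0.0504)] / [1 - (-0.0504)(-0.0504)]
         = 0.06645984 / 0.99745984 = 0.066629.
  Update: phi_21 = phi_11 - phi_22 phi_11 = -0.0504 - (0.066629)(-0.0504) = -0.047042.
Step k = 3:
  phi_33 = [rho(3) - phi_21 rho(2) - phi_22 rho(1)] / [1 - phi_21 rho(1) - phi_22 rho(2)]
    numerator   = 0.3807 - (-0.047042)(0.069) - (0.066629)(-0.0504) = 0.387304
    denominator = 1 - (-0.047042)(-0.0504) - (0.066629)(0.069) = 0.99303168
  phi_33 = 0.387304 / 0.99303168 = 0.39.
Therefore phi_{33} = 0.3900.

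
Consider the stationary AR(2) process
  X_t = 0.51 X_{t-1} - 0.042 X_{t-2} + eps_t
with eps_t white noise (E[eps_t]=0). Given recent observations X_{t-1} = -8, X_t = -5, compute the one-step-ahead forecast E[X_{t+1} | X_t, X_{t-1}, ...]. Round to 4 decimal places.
E[X_{t+1} \mid \mathcal F_t] = -2.2140

For an AR(p) model X_t = c + sum_i phi_i X_{t-i} + eps_t, the
one-step-ahead conditional mean is
  E[X_{t+1} | X_t, ...] = c + sum_i phi_i X_{t+1-i}.
Substitute known values:
  E[X_{t+1} | ...] = (0.51) * (-5) + (-0.042) * (-8)
                   = -2.2140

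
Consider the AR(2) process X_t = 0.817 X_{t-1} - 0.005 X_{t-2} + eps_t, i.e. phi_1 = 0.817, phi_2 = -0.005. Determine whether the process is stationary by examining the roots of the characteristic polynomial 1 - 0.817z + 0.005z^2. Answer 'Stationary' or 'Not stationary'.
\text{Stationary}

The AR(p) characteristic polynomial is P(z) = 1 - 0.817z + 0.005z^2.
Stationarity requires all roots to lie outside the unit circle, i.e. |z| > 1 for every root.
Set 1 + (-0.817) z + (0.005) z^2 = 0, i.e. a z^2 + b z + c = 0 with a = 0.005, b = -0.817, c = 1.
Discriminant D = b^2 - 4ac = (-0.817)^2 - 4*(0.005)*1 = 0.667489 - (0.02) = 0.647489.
D >= 0, so the roots are real: z = (-b +/- sqrt(D)) / (2a) = (0.817 +/- 0.804667) / (0.01).
  z_1 = (0.817 + 0.804667) / (0.01) = 162.1667,   |z_1| = 162.1667.
  z_2 = (0.817 - 0.804667) / (0.01) = 1.2333,   |z_2| = 1.2333.
Moduli of all roots: 162.1667, 1.2333.
All moduli strictly greater than 1? Yes.
Verdict: Stationary.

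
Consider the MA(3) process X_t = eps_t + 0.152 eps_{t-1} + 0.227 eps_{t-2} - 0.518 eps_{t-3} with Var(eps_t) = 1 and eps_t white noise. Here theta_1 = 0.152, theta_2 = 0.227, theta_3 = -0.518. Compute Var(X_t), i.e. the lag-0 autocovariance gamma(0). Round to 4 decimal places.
\gamma(0) = 1.3430

For an MA(q) process X_t = eps_t + sum_i theta_i eps_{t-i} with
Var(eps_t) = sigma^2, the variance is
  gamma(0) = sigma^2 * (1 + sum_i theta_i^2).
  sum_i theta_i^2 = (0.152)^2 + (0.227)^2 + (-0.518)^2 = 0.023104 + 0.051529 + 0.268324 = 0.342957.
  gamma(0) = 1 * (1 + 0.342957) = 1 * 1.342957 = 1.342957, which rounds to 1.3430.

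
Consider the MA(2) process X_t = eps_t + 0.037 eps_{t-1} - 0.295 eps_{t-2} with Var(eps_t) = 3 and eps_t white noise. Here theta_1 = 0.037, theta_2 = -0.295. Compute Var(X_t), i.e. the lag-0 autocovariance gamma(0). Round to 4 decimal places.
\gamma(0) = 3.2652

For an MA(q) process X_t = eps_t + sum_i theta_i eps_{t-i} with
Var(eps_t) = sigma^2, the variance is
  gamma(0) = sigma^2 * (1 + sum_i theta_i^2).
  sum_i theta_i^2 = (0.037)^2 + (-0.295)^2 = 0.001369 + 0.087025 = 0.088394.
  gamma(0) = 3 * (1 + 0.088394) = 3 * 1.088394 = 3.265182, which rounds to 3.2652.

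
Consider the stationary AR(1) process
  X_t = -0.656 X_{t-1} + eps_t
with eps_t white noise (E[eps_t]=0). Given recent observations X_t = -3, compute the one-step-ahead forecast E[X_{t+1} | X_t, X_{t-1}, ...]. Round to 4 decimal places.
E[X_{t+1} \mid \mathcal F_t] = 1.9680

For an AR(p) model X_t = c + sum_i phi_i X_{t-i} + eps_t, the
one-step-ahead conditional mean is
  E[X_{t+1} | X_t, ...] = c + sum_i phi_i X_{t+1-i}.
Substitute known values:
  E[X_{t+1} | ...] = (-0.656) * (-3)
                   = 1.9680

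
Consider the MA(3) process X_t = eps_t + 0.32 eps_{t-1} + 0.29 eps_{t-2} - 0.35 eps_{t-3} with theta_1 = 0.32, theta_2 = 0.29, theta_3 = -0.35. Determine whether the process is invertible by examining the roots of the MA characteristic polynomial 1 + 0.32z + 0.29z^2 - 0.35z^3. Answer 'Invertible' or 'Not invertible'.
\text{Invertible}

The MA(q) characteristic polynomial is P(z) = 1 + 0.32z + 0.29z^2 - 0.35z^3.
Invertibility requires all roots to lie outside the unit circle, i.e. |z| > 1 for every root.
Degree 3: look for a simple real root z0 first, then factor out (1 - z/z0) and solve the remaining quadratic.
Testing z0 = 2: P(2) = 1 + (0.32)(2) + (0.29)(2)^2 + (-0.35)(2)^3
  = 1 + (0.64) + (1.16) + (-2.8) = 0.  So z_0 = 2 is a root, |z_0| = 2.
Divide out the factor (1 - 0.5 z) = (1 - z/z0) (since 1/z0 = 0.5):
  P(z) = (1 - 0.5 z)(1 + (0.82) z + (0.7) z^2)
  [check: z-coef 0.82 - (0.5) = 0.32; z^2-coef 0.7 - (0.5)(0.82) = 0.29; z^3-coef -(0.5)(0.7) = -0.35.]
Remaining roots from the quadratic factor 1 + (0.82) z + (0.7) z^2:
  Set 1 + (0.82) z + (0.7) z^2 = 0, i.e. a z^2 + b z + c = 0 with a = 0.7, b = 0.82, c = 1.
  Discriminant D = b^2 - 4ac = (0.82)^2 - 4*(0.7)*1 = 0.6724 - (2.8) = -2.1276.
  D < 0, so the roots are the complex-conjugate pair z = (-b +/- i sqrt(-D)) / (2a) = -0.5857 +/- 1.0419i.
  For a conjugate pair |z|^2 = z * conj(z) = (product of roots) = c/a = 1/(0.7) = 1.428571, so |z| = sqrt(1.428571) = 1.1952 for both roots.
Moduli of all roots: 2.0000, 1.1952, 1.1952.
All moduli strictly greater than 1? Yes.
Verdict: Invertible.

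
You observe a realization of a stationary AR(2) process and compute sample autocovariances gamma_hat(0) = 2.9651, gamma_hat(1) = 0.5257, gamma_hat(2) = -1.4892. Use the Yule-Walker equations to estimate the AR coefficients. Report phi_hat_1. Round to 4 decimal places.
\hat\phi_{1} = 0.2750

The Yule-Walker equations for an AR(p) process read, in matrix form,
  Gamma_p phi = r_p,   with   (Gamma_p)_{ij} = gamma(|i - j|),
                       (r_p)_i = gamma(i),   i,j = 1..p.
Substitute the sample gammas (Toeplitz matrix and right-hand side of size 2):
  Gamma_p = [[2.9651, 0.5257], [0.5257, 2.9651]]
  r_p     = [0.5257, -1.4892]
Written out:
  2.9651 phi_1 + 0.5257 phi_2 = 0.5257
  0.5257 phi_1 + 2.9651 phi_2 = -1.4892
Solve by Cramer's rule:
  det = gamma(0)^2 - gamma(1)^2 = (2.9651)^2 - (0.5257)^2 = 8.79181801 - 0.27636049 = 8.51545752
  phi_hat_1 = [gamma(1) gamma(0) - gamma(1) gamma(2)] / det = [(0.5257)(2.9651) - (0.5257)(-1.4892)] / 8.51545752 = 2.34162551 / 8.51545752 = 0.275
  phi_hat_2 = [gamma(0) gamma(2) - gamma(1)^2] / det = [(2.9651)(-1.4892) - (0.5257)^2] / 8.51545752 = -4.69198741 / 8.51545752 = -0.551
So phi_hat = [0.2750, -0.5510].
Therefore phi_hat_1 = 0.2750.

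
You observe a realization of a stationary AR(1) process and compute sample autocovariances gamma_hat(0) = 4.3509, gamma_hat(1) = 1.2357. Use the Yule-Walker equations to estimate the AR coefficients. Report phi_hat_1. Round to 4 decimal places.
\hat\phi_{1} = 0.2840

The Yule-Walker equations for an AR(p) process read, in matrix form,
  Gamma_p phi = r_p,   with   (Gamma_p)_{ij} = gamma(|i - j|),
                       (r_p)_i = gamma(i),   i,j = 1..p.
Substitute the sample gammas (Toeplitz matrix and right-hand side of size 1):
  Gamma_p = [[4.3509]]
  r_p     = [1.2357]
With p = 1 this is the single equation gamma(0) phi_1 = gamma(1):
  phi_hat_1 = gamma(1) / gamma(0) = 1.2357 / 4.3509 = 0.2840.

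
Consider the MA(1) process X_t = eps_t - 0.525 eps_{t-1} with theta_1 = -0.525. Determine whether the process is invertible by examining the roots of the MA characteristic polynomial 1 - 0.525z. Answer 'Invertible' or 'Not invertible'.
\text{Invertible}

The MA(q) characteristic polynomial is P(z) = 1 - 0.525z.
Invertibility requires all roots to lie outside the unit circle, i.e. |z| > 1 for every root.
This is linear in z: 1 + (-0.525) z = 0  =>  z = -1/(-0.525) = 1.904762,  |z| = 1.904762.
Moduli of all roots: 1.9048.
All moduli strictly greater than 1? Yes.
Verdict: Invertible.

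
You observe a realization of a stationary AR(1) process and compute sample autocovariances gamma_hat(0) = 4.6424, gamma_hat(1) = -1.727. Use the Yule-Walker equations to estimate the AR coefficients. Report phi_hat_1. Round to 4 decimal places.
\hat\phi_{1} = -0.3720

The Yule-Walker equations for an AR(p) process read, in matrix form,
  Gamma_p phi = r_p,   with   (Gamma_p)_{ij} = gamma(|i - j|),
                       (r_p)_i = gamma(i),   i,j = 1..p.
Substitute the sample gammas (Toeplitz matrix and right-hand side of size 1):
  Gamma_p = [[4.6424]]
  r_p     = [-1.727]
With p = 1 this is the single equation gamma(0) phi_1 = gamma(1):
  phi_hat_1 = gamma(1) / gamma(0) = -1.727 / 4.6424 = -0.3720.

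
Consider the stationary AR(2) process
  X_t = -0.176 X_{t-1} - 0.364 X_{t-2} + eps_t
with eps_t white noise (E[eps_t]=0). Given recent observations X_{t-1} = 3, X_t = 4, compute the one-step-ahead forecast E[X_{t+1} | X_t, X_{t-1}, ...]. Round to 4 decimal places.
E[X_{t+1} \mid \mathcal F_t] = -1.7960

For an AR(p) model X_t = c + sum_i phi_i X_{t-i} + eps_t, the
one-step-ahead conditional mean is
  E[X_{t+1} | X_t, ...] = c + sum_i phi_i X_{t+1-i}.
Substitute known values:
  E[X_{t+1} | ...] = (-0.176) * (4) + (-0.364) * (3)
                   = -1.7960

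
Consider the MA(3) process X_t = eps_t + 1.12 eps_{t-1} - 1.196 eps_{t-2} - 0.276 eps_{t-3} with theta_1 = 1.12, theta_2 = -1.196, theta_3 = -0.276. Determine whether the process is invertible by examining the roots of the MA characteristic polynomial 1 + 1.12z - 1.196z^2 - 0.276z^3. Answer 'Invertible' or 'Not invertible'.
\text{Not invertible}

The MA(q) characteristic polynomial is P(z) = 1 + 1.12z - 1.196z^2 - 0.276z^3.
Invertibility requires all roots to lie outside the unit circle, i.e. |z| > 1 for every root.
Degree 3: look for a simple real root z0 first, then factor out (1 - z/z0) and solve the remaining quadratic.
Testing z0 = -5: P(-5) = 1 + (1.12)(-5) + (-1.196)(-5)^2 + (-0.276)(-5)^3
  = 1 + (-5.6) + (-29.9) + (34.5) = 0.  So z_0 = -5 is a root, |z_0| = 5.
Divide out the factor (1 + 0.2 z) = (1 - z/z0) (since 1/z0 = -0.2):
  P(z) = (1 + 0.2 z)(1 + (0.92) z + (-1.38) z^2)
  [check: z-coef 0.92 - (-0.2) = 1.12; z^2-coef -1.38 - (-0.2)(0.92) = -1.196; z^3-coef -(-0.2)(-1.38) = -0.276.]
Remaining roots from the quadratic factor 1 + (0.92) z + (-1.38) z^2:
  Set 1 + (0.92) z + (-1.38) z^2 = 0, i.e. a z^2 + b z + c = 0 with a = -1.38, b = 0.92, c = 1.
  Discriminant D = b^2 - 4ac = (0.92)^2 - 4*(-1.38)*1 = 0.8464 - (-5.52) = 6.3664.
  D >= 0, so the roots are real: z = (-b +/- sqrt(D)) / (2a) = (-0.92 +/- 2.523173) / (-2.76).
    z_1 = (-0.92 + 2.523173) / (-2.76) = -0.5809,   |z_1| = 0.5809.
    z_2 = (-0.92 - 2.523173) / (-2.76) = 1.2475,   |z_2| = 1.2475.
Moduli of all roots: 5.0000, 0.5809, 1.2475.
All moduli strictly greater than 1? No.
Verdict: Not invertible.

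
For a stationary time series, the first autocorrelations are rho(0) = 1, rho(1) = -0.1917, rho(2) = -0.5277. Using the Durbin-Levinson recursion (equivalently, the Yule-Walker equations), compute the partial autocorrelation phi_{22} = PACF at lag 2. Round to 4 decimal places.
\phi_{22} = -0.5860

The PACF at lag k is phi_{kk}, the last component of the solution
to the Yule-Walker system G_k phi = r_k where
  (G_k)_{ij} = rho(|i - j|), (r_k)_i = rho(i), i,j = 1..k.
Equivalently, Durbin-Levinson gives phi_{kk} iteratively:
  phi_{11} = rho(1)
  phi_{kk} = [rho(k) - sum_{j=1..k-1} phi_{k-1,j} rho(k-j)]
            / [1 - sum_{j=1..k-1} phi_{k-1,j} rho(j)],
  phi_{k,j} = phi_{k-1,j} - phi_{kk} phi_{k-1,k-j},  j = 1..k-1.
Step k = 1:
  phi_11 = rho(1) = -0.1917.
Step k = 2:
  phi_22 = [rho(2) - phi_11 rho(1)] / [1 - phi_11 rho(1)] = [-0.5277 - (-0.1917)(-0.1917)] / [1 - (-0.1917)(-0.1917)]
         = -0.56444889 / 0.96325111 = -0.586.
Therefore phi_{22} = -0.5860.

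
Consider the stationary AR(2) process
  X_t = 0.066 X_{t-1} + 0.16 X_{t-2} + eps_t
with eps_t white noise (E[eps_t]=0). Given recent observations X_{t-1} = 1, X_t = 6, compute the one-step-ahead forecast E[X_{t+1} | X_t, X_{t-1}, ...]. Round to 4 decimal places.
E[X_{t+1} \mid \mathcal F_t] = 0.5560

For an AR(p) model X_t = c + sum_i phi_i X_{t-i} + eps_t, the
one-step-ahead conditional mean is
  E[X_{t+1} | X_t, ...] = c + sum_i phi_i X_{t+1-i}.
Substitute known values:
  E[X_{t+1} | ...] = (0.066) * (6) + (0.16) * (1)
                   = 0.5560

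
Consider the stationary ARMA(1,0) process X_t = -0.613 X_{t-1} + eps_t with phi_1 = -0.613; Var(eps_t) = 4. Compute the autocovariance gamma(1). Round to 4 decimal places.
\gamma(1) = -3.9280

Multiply the model equation by X_{t-k} and take expectations. With theta_0 = psi_0 = 1 and psi_j the MA(infinity) weights, this gives
  gamma(k) - sum_i phi_i gamma(k-i) = c_k,
  c_k = sigma^2 * sum_{j=k..q} theta_j psi_{j-k}   (c_k = 0 for k > q),
using gamma(-m) = gamma(m).
Pure AR (q = 0): c_0 = sigma^2 = 4, c_k = 0 for k >= 1.
Equations for k = 0 and k = 1 (AR order 1):
  gamma(0) = phi_1 gamma(1) + c_0
  gamma(1) = phi_1 gamma(0) + c_1
Substituting the second into the first: gamma(0) (1 - phi_1^2) = c_0 + phi_1 c_1, so
  gamma(0) = c_0 / (1 - phi_1^2) = 4 / (1 - (-0.613)^2) = 4 / 0.624231 = 6.407884.
  gamma(1) = phi_1 gamma(0) = (-0.613)(6.407884) = -3.928033.
Therefore gamma(1) = -3.9280 (to 4 decimal places).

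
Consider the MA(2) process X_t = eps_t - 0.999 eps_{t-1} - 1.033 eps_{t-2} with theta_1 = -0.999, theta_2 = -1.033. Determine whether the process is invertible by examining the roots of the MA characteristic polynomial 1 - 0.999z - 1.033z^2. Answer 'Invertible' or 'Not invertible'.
\text{Not invertible}

The MA(q) characteristic polynomial is P(z) = 1 - 0.999z - 1.033z^2.
Invertibility requires all roots to lie outside the unit circle, i.e. |z| > 1 for every root.
Set 1 + (-0.999) z + (-1.033) z^2 = 0, i.e. a z^2 + b z + c = 0 with a = -1.033, b = -0.999, c = 1.
Discriminant D = b^2 - 4ac = (-0.999)^2 - 4*(-1.033)*1 = 0.998001 - (-4.132) = 5.130001.
D >= 0, so the roots are real: z = (-b +/- sqrt(D)) / (2a) = (0.999 +/- 2.264951) / (-2.066).
  z_1 = (0.999 + 2.264951) / (-2.066) = -1.5798,   |z_1| = 1.5798.
  z_2 = (0.999 - 2.264951) / (-2.066) = 0.6128,   |z_2| = 0.6128.
Moduli of all roots: 1.5798, 0.6128.
All moduli strictly greater than 1? No.
Verdict: Not invertible.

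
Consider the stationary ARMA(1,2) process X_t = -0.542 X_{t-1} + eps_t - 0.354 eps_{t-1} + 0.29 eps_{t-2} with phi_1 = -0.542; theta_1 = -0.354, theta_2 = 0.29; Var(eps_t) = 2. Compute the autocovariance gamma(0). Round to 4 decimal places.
\gamma(0) = 5.3093

Multiply the model equation by X_{t-k} and take expectations. With theta_0 = psi_0 = 1 and psi_j the MA(infinity) weights, this gives
  gamma(k) - sum_i phi_i gamma(k-i) = c_k,
  c_k = sigma^2 * sum_{j=k..q} theta_j psi_{j-k}   (c_k = 0 for k > q),
using gamma(-m) = gamma(m).
psi-weights needed (psi_j = theta_j + sum_i phi_i psi_{j-i}):
  psi_1 = theta_1 + phi_1 = -0.354 + (-0.542) = -0.896
  psi_2 = theta_2 + phi_1 psi_1 = 0.29 + (-0.542)(-0.896) = 0.775632
Right-hand sides:
  c_0 = sigma^2 (1 + theta_1 psi_1 + theta_2 psi_2) = 2 * (1 + (-0.354)(-0.896) + (0.29)(0.775632)) = 2 * 1.542117 = 3.084235
  c_1 = sigma^2 (theta_1 + theta_2 psi_1) = 2 * (-0.354 + (0.29)(-0.896)) = -1.22768
  c_2 = sigma^2 theta_2 = 2 * (0.29) = 0.58
Equations for k = 0 and k = 1 (AR order 1):
  gamma(0) = phi_1 gamma(1) + c_0
  gamma(1) = phi_1 gamma(0) + c_1
Substituting the second into the first: gamma(0) (1 - phi_1^2) = c_0 + phi_1 c_1, so
  gamma(0) = (c_0 + phi_1 c_1) / (1 - phi_1^2) = (3.084235 + (-0.542)(-1.22768)) / (1 - (-0.542)^2) = 3.749637 / 0.706236 = 5.309326.
Therefore gamma(0) = 5.3093 (to 4 decimal places).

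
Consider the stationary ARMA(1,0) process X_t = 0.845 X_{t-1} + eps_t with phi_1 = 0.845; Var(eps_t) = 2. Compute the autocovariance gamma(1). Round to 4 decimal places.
\gamma(1) = 5.9096

Multiply the model equation by X_{t-k} and take expectations. With theta_0 = psi_0 = 1 and psi_j the MA(infinity) weights, this gives
  gamma(k) - sum_i phi_i gamma(k-i) = c_k,
  c_k = sigma^2 * sum_{j=k..q} theta_j psi_{j-k}   (c_k = 0 for k > q),
using gamma(-m) = gamma(m).
Pure AR (q = 0): c_0 = sigma^2 = 2, c_k = 0 for k >= 1.
Equations for k = 0 and k = 1 (AR order 1):
  gamma(0) = phi_1 gamma(1) + c_0
  gamma(1) = phi_1 gamma(0) + c_1
Substituting the second into the first: gamma(0) (1 - phi_1^2) = c_0 + phi_1 c_1, so
  gamma(0) = c_0 / (1 - phi_1^2) = 2 / (1 - (0.845)^2) = 2 / 0.285975 = 6.993618.
  gamma(1) = phi_1 gamma(0) = (0.845)(6.993618) = 5.909607.
Therefore gamma(1) = 5.9096 (to 4 decimal places).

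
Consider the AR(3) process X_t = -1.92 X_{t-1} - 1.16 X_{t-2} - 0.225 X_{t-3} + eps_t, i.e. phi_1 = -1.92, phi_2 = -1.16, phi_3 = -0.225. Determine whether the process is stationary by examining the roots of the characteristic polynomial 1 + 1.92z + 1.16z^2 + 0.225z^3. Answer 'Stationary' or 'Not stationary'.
\text{Stationary}

The AR(p) characteristic polynomial is P(z) = 1 + 1.92z + 1.16z^2 + 0.225z^3.
Stationarity requires all roots to lie outside the unit circle, i.e. |z| > 1 for every root.
Degree 3: look for a simple real root z0 first, then factor out (1 - z/z0) and solve the remaining quadratic.
Testing z0 = -2: P(-2) = 1 + (1.92)(-2) + (1.16)(-2)^2 + (0.225)(-2)^3
  = 1 + (-3.84) + (4.64) + (-1.8) = 0.  So z_0 = -2 is a root, |z_0| = 2.
Divide out the factor (1 + 0.5 z) = (1 - z/z0) (since 1/z0 = -0.5):
  P(z) = (1 + 0.5 z)(1 + (1.42) z + (0.45) z^2)
  [check: z-coef 1.42 - (-0.5) = 1.92; z^2-coef 0.45 - (-0.5)(1.42) = 1.16; z^3-coef -(-0.5)(0.45) = 0.225.]
Remaining roots from the quadratic factor 1 + (1.42) z + (0.45) z^2:
  Set 1 + (1.42) z + (0.45) z^2 = 0, i.e. a z^2 + b z + c = 0 with a = 0.45, b = 1.42, c = 1.
  Discriminant D = b^2 - 4ac = (1.42)^2 - 4*(0.45)*1 = 2.0164 - (1.8) = 0.2164.
  D >= 0, so the roots are real: z = (-b +/- sqrt(D)) / (2a) = (-1.42 +/- 0.465188) / (0.9).
    z_1 = (-1.42 + 0.465188) / (0.9) = -1.0609,   |z_1| = 1.0609.
    z_2 = (-1.42 - 0.465188) / (0.9) = -2.0947,   |z_2| = 2.0947.
Moduli of all roots: 2.0000, 1.0609, 2.0947.
All moduli strictly greater than 1? Yes.
Verdict: Stationary.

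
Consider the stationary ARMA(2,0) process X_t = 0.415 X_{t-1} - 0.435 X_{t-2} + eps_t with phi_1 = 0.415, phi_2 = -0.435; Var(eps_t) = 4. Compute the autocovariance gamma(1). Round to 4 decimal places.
\gamma(1) = 1.5570

Multiply the model equation by X_{t-k} and take expectations. With theta_0 = psi_0 = 1 and psi_j the MA(infinity) weights, this gives
  gamma(k) - sum_i phi_i gamma(k-i) = c_k,
  c_k = sigma^2 * sum_{j=k..q} theta_j psi_{j-k}   (c_k = 0 for k > q),
using gamma(-m) = gamma(m).
Pure AR (q = 0): c_0 = sigma^2 = 4, c_k = 0 for k >= 1.
Equations for k = 0, 1, 2 (AR order 2, c_2 = 0):
  (E0) gamma(0) = phi_1 gamma(1) + phi_2 gamma(2) + c_0
  (E1) gamma(1) = phi_1 gamma(0) + phi_2 gamma(1) + c_1
  (E2) gamma(2) = phi_1 gamma(1) + phi_2 gamma(0)
From (E1): gamma(1) = A gamma(0) + B with
  A = phi_1 / (1 - phi_2) = 0.415 / 1.435 = 0.289199,   B = c_1 / (1 - phi_2) = 0 / 1.435 = 0.
Insert (E2) into (E0): gamma(0) (1 - phi_2^2) = phi_1 (1 + phi_2) gamma(1) + c_0.
  phi_1 (1 + phi_2) = (0.415)(0.565) = 0.234475,   1 - phi_2^2 = 0.810775.
Replace gamma(1) by A gamma(0) + B and collect gamma(0):
  gamma(0) [0.810775 - (0.234475)(0.289199)] = c_0 = 4
  gamma(0) * 0.742965 = 4
  gamma(0) = 4 / 0.742965 = 5.383833.
  gamma(1) = A gamma(0) = (0.289199)(5.383833) = 1.556997.
Therefore gamma(1) = 1.5570 (to 4 decimal places).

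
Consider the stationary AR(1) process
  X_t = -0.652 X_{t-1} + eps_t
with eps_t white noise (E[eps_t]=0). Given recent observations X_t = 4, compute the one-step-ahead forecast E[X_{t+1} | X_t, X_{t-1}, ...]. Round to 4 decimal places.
E[X_{t+1} \mid \mathcal F_t] = -2.6080

For an AR(p) model X_t = c + sum_i phi_i X_{t-i} + eps_t, the
one-step-ahead conditional mean is
  E[X_{t+1} | X_t, ...] = c + sum_i phi_i X_{t+1-i}.
Substitute known values:
  E[X_{t+1} | ...] = (-0.652) * (4)
                   = -2.6080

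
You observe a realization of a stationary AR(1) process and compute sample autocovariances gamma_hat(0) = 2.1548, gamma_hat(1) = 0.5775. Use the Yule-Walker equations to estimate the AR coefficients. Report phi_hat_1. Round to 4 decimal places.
\hat\phi_{1} = 0.2680

The Yule-Walker equations for an AR(p) process read, in matrix form,
  Gamma_p phi = r_p,   with   (Gamma_p)_{ij} = gamma(|i - j|),
                       (r_p)_i = gamma(i),   i,j = 1..p.
Substitute the sample gammas (Toeplitz matrix and right-hand side of size 1):
  Gamma_p = [[2.1548]]
  r_p     = [0.5775]
With p = 1 this is the single equation gamma(0) phi_1 = gamma(1):
  phi_hat_1 = gamma(1) / gamma(0) = 0.5775 / 2.1548 = 0.2680.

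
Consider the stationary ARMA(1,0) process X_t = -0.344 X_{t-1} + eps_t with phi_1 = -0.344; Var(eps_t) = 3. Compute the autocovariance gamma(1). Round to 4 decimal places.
\gamma(1) = -1.1705

Multiply the model equation by X_{t-k} and take expectations. With theta_0 = psi_0 = 1 and psi_j the MA(infinity) weights, this gives
  gamma(k) - sum_i phi_i gamma(k-i) = c_k,
  c_k = sigma^2 * sum_{j=k..q} theta_j psi_{j-k}   (c_k = 0 for k > q),
using gamma(-m) = gamma(m).
Pure AR (q = 0): c_0 = sigma^2 = 3, c_k = 0 for k >= 1.
Equations for k = 0 and k = 1 (AR order 1):
  gamma(0) = phi_1 gamma(1) + c_0
  gamma(1) = phi_1 gamma(0) + c_1
Substituting the second into the first: gamma(0) (1 - phi_1^2) = c_0 + phi_1 c_1, so
  gamma(0) = c_0 / (1 - phi_1^2) = 3 / (1 - (-0.344)^2) = 3 / 0.881664 = 3.402657.
  gamma(1) = phi_1 gamma(0) = (-0.344)(3.402657) = -1.170514.
Therefore gamma(1) = -1.1705 (to 4 decimal places).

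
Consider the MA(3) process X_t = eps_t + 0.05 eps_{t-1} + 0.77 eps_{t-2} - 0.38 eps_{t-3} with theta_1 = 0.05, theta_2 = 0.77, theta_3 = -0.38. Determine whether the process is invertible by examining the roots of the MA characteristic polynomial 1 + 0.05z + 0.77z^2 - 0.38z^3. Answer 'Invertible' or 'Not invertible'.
\text{Invertible}

The MA(q) characteristic polynomial is P(z) = 1 + 0.05z + 0.77z^2 - 0.38z^3.
Invertibility requires all roots to lie outside the unit circle, i.e. |z| > 1 for every root.
Degree 3: look for a simple real root z0 first, then factor out (1 - z/z0) and solve the remaining quadratic.
Testing z0 = 2.5: P(2.5) = 1 + (0.05)(2.5) + (0.77)(2.5)^2 + (-0.38)(2.5)^3
  = 1 + (0.125) + (4.8125) + (-5.9375) = 0.  So z_0 = 2.5 is a root, |z_0| = 2.5.
Divide out the factor (1 - 0.4 z) = (1 - z/z0) (since 1/z0 = 0.4):
  P(z) = (1 - 0.4 z)(1 + (0.45) z + (0.95) z^2)
  [check: z-coef 0.45 - (0.4) = 0.05; z^2-coef 0.95 - (0.4)(0.45) = 0.77; z^3-coef -(0.4)(0.95) = -0.38.]
Remaining roots from the quadratic factor 1 + (0.45) z + (0.95) z^2:
  Set 1 + (0.45) z + (0.95) z^2 = 0, i.e. a z^2 + b z + c = 0 with a = 0.95, b = 0.45, c = 1.
  Discriminant D = b^2 - 4ac = (0.45)^2 - 4*(0.95)*1 = 0.2025 - (3.8) = -3.5975.
  D < 0, so the roots are the complex-conjugate pair z = (-b +/- i sqrt(-D)) / (2a) = -0.2368 +/- 0.9983i.
  For a conjugate pair |z|^2 = z * conj(z) = (product of roots) = c/a = 1/(0.95) = 1.052632, so |z| = sqrt(1.052632) = 1.026 for both roots.
Moduli of all roots: 2.5000, 1.0260, 1.0260.
All moduli strictly greater than 1? Yes.
Verdict: Invertible.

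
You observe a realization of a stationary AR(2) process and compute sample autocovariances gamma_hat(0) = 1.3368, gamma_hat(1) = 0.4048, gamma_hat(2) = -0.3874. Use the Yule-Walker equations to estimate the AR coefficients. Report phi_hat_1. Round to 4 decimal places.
\hat\phi_{1} = 0.4300

The Yule-Walker equations for an AR(p) process read, in matrix form,
  Gamma_p phi = r_p,   with   (Gamma_p)_{ij} = gamma(|i - j|),
                       (r_p)_i = gamma(i),   i,j = 1..p.
Substitute the sample gammas (Toeplitz matrix and right-hand side of size 2):
  Gamma_p = [[1.3368, 0.4048], [0.4048, 1.3368]]
  r_p     = [0.4048, -0.3874]
Written out:
  1.3368 phi_1 + 0.4048 phi_2 = 0.4048
  0.4048 phi_1 + 1.3368 phi_2 = -0.3874
Solve by Cramer's rule:
  det = gamma(0)^2 - gamma(1)^2 = (1.3368)^2 - (0.4048)^2 = 1.78703424 - 0.16386304 = 1.6231712
  phi_hat_1 = [gamma(1) gamma(0) - gamma(1) gamma(2)] / det = [(0.4048)(1.3368) - (0.4048)(-0.3874)] / 1.6231712 = 0.69795616 / 1.6231712 = 0.43
  phi_hat_2 = [gamma(0) gamma(2) - gamma(1)^2] / det = [(1.3368)(-0.3874) - (0.4048)^2] / 1.6231712 = -0.68173936 / 1.6231712 = -0.42
So phi_hat = [0.4300, -0.4200].
Therefore phi_hat_1 = 0.4300.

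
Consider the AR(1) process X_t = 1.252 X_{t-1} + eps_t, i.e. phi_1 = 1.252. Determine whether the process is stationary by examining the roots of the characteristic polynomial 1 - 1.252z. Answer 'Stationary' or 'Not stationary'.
\text{Not stationary}

The AR(p) characteristic polynomial is P(z) = 1 - 1.252z.
Stationarity requires all roots to lie outside the unit circle, i.e. |z| > 1 for every root.
This is linear in z: 1 + (-1.252) z = 0  =>  z = -1/(-1.252) = 0.798722,  |z| = 0.798722.
Moduli of all roots: 0.7987.
All moduli strictly greater than 1? No.
Verdict: Not stationary.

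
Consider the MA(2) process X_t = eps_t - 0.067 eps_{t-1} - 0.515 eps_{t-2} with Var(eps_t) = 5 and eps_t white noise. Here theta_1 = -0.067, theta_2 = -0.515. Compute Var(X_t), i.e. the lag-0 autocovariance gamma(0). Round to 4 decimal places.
\gamma(0) = 6.3486

For an MA(q) process X_t = eps_t + sum_i theta_i eps_{t-i} with
Var(eps_t) = sigma^2, the variance is
  gamma(0) = sigma^2 * (1 + sum_i theta_i^2).
  sum_i theta_i^2 = (-0.067)^2 + (-0.515)^2 = 0.004489 + 0.265225 = 0.269714.
  gamma(0) = 5 * (1 + 0.269714) = 5 * 1.269714 = 6.34857, which rounds to 6.3486.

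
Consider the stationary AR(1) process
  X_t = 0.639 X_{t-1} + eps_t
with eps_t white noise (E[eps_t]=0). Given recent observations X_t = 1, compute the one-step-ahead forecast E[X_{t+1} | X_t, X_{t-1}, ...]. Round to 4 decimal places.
E[X_{t+1} \mid \mathcal F_t] = 0.6390

For an AR(p) model X_t = c + sum_i phi_i X_{t-i} + eps_t, the
one-step-ahead conditional mean is
  E[X_{t+1} | X_t, ...] = c + sum_i phi_i X_{t+1-i}.
Substitute known values:
  E[X_{t+1} | ...] = (0.639) * (1)
                   = 0.6390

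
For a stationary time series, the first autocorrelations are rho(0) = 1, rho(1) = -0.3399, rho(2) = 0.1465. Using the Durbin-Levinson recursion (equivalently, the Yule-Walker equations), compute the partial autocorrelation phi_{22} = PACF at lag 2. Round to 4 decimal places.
\phi_{22} = 0.0350

The PACF at lag k is phi_{kk}, the last component of the solution
to the Yule-Walker system G_k phi = r_k where
  (G_k)_{ij} = rho(|i - j|), (r_k)_i = rho(i), i,j = 1..k.
Equivalently, Durbin-Levinson gives phi_{kk} iteratively:
  phi_{11} = rho(1)
  phi_{kk} = [rho(k) - sum_{j=1..k-1} phi_{k-1,j} rho(k-j)]
            / [1 - sum_{j=1..k-1} phi_{k-1,j} rho(j)],
  phi_{k,j} = phi_{k-1,j} - phi_{kk} phi_{k-1,k-j},  j = 1..k-1.
Step k = 1:
  phi_11 = rho(1) = -0.3399.
Step k = 2:
  phi_22 = [rho(2) - phi_11 rho(1)] / [1 - phi_11 rho(1)] = [0.1465 - (-0.3399)(-0.3399)] / [1 - (-0.3399)(-0.3399)]
         = 0.03096799 / 0.88446799 = 0.035.
Therefore phi_{22} = 0.0350.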